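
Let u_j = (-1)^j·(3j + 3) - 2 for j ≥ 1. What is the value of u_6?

(-1)^6 = 1; 3j + 3 at j=6 is 21; so u_6 = 19.

19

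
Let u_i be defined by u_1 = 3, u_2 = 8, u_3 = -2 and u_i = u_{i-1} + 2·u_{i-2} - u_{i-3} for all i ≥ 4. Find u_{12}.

u_4 = 11; u_5 = -1; u_6 = 23; u_7 = 10; u_8 = 57; u_9 = 54; u_{10} = 158; u_{11} = 209; u_{12} = 471.

471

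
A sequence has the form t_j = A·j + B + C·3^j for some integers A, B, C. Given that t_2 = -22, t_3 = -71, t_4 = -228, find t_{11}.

At j = 2, 3, 4: 2A + B + 9C = -22; 3A + B + 27C = -71; 4A + B + 81C = -228.
Subtracting the first from the second: A + 18C = -49.
Subtracting the second from the third: A + 54C = -157.
Solving: C = -3, A = 5, then B = -5.
Therefore t_{11} = 55 + (-5) + (-3)·177147 = -531391.

-531391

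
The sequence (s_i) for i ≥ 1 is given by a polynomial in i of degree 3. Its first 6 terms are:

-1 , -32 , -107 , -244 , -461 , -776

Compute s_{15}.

-10991

1st diffs: -31, -75, -137, -217, -315.
2nd diffs: -44, -62, -80, -98.
3rd diffs: -18, -18, -18 (constant).
Newton forward-difference form: s_i = -1 + (-31)·C(i-1,1) + (-44)·C(i-1,2) + (-18)·C(i-1,3).
At i = 15: i-1 = 14, so s_{15} = -1 - 434 - 4004 - 6552 = -10991.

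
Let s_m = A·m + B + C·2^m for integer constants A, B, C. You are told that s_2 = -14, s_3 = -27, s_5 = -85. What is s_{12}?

The three given values yield: 2A + B + 4C = -14; 3A + B + 8C = -27; 5A + B + 32C = -85.
Subtracting the first from the second: A + 4C = -13.
Subtracting the second from the third: 2A + 24C = -58.
Solving: C = -2, A = -5, then B = 4.
So s_m = -5·m + 4 + (-2)·2^m; at m=12 this is -8248.

-8248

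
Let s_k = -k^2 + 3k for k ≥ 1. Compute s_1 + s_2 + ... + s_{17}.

-1326

Over k = 1..17: Σk = 153, Σk² = 1785.
Total = (-1)·1785 + (3)·153 = -1326.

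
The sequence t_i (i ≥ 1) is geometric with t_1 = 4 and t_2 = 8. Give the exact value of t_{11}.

4096

Common ratio r = 2.
t_i = 4·2^(i-1).
t_{11} = 4·2^10 = 4096.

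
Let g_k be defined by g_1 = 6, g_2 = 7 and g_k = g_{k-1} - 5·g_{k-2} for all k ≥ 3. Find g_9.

g_3 = -23;  g_4 = -58;  g_5 = 57;  g_6 = 347;  g_7 = 62;  g_8 = -1673;  g_9 = -1983.

-1983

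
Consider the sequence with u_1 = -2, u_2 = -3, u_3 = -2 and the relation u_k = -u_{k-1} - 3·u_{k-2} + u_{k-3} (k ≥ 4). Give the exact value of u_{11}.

Step forward from the initial values:
u_4 = 9, u_5 = -6, u_6 = -23, u_7 = 50, u_8 = 13, u_9 = -186, u_{10} = 197, u_{11} = 374.

374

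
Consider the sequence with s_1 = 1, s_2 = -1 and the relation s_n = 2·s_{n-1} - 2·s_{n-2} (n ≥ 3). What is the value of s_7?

16

Applying the relation repeatedly:
s_3 = -4; s_4 = -6; s_5 = -4; s_6 = 4; s_7 = 16.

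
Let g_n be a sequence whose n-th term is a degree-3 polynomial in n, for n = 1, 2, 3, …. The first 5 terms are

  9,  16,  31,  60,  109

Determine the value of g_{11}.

1159

1st diffs: 7, 15, 29, 49.
2nd diffs: 8, 14, 20.
3rd diffs: 6, 6 (constant).
Newton forward-difference form: g_n = 9 + 7·C(n-1,1) + 8·C(n-1,2) + 6·C(n-1,3).
At n = 11: n-1 = 10, so g_{11} = 9 + 70 + 360 + 720 = 1159.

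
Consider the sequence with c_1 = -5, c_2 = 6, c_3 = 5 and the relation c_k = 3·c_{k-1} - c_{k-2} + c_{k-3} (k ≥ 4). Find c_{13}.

49825

Step forward from the initial values:
c_4 = 4, c_5 = 13, c_6 = 40, c_7 = 111, c_8 = 306, c_9 = 847, c_{10} = 2346, c_{11} = 6497, c_{12} = 17992, c_{13} = 49825.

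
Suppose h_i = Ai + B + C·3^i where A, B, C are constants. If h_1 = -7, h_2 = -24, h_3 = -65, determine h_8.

-13158

Plug in i = 1, 2, 3: A + B + 3C = -7; 2A + B + 9C = -24; 3A + B + 27C = -65.
Subtracting the first from the second: A + 6C = -17.
Subtracting the second from the third: A + 18C = -41.
Solving: C = -2, A = -5, then B = 4.
Therefore h_8 = -40 + 4 + (-2)·6561 = -13158.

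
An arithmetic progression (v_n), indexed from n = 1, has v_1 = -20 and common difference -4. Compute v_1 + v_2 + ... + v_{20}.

v_n = -20 + (n - 1)·(-4).
v_{20} = -96; S = 20·(-20 + (-96))/2 = -1160.

-1160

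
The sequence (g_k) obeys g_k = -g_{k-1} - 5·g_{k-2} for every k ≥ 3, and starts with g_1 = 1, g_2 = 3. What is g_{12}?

13148

Compute successive terms:
g_3 = -8; g_4 = -7; g_5 = 47; g_6 = -12; g_7 = -223; g_8 = 283; g_9 = 832; g_{10} = -2247; g_{11} = -1913; g_{12} = 13148.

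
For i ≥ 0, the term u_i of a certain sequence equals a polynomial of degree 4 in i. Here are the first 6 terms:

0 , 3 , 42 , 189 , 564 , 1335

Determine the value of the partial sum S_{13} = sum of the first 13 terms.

123786

1st diffs: 3, 39, 147, 375, 771.
2nd diffs: 36, 108, 228, 396.
3rd diffs: 72, 120, 168.
4th diffs: 48, 48 (constant).
Newton forward-difference form: u_i = 3·C(i,1) + 36·C(i,2) + 72·C(i,3) + 48·C(i,4).
Continuing: …, 2718, 4977, 8424, 13419, …, u_{12} = 42012.
Summing i = 0..12 (13 terms) gives 123786.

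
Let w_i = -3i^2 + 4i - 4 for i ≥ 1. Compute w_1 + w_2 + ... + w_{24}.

Over i = 1..24: Σi = 300, Σi² = 4900.
Total = (-3)·4900 + (4)·300 + (-4)·24 = -13596.

-13596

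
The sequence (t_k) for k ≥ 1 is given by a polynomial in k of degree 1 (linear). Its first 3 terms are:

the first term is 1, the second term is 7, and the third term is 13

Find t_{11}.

1st diffs: 6, 6 (constant).
So t_k = 6k - 5.
Evaluating at k = 11 gives t_{11} = 61.

61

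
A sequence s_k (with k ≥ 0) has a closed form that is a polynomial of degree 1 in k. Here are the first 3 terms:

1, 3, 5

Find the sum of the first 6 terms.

36

1st diffs: 2, 2 (constant).
So s_k = 2k + 1.
Continuing: 7, 9, 11.
Summing k = 0..5 (6 terms) gives 36.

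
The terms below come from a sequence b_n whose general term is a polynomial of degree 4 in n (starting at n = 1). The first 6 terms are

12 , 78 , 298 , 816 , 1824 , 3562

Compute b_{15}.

1st diffs: 66, 220, 518, 1008, 1738.
2nd diffs: 154, 298, 490, 730.
3rd diffs: 144, 192, 240.
4th diffs: 48, 48 (constant).
Newton forward-difference form: b_n = 12 + 66·C(n-1,1) + 154·C(n-1,2) + 144·C(n-1,3) + 48·C(n-1,4).
At n = 15: n-1 = 14, so b_{15} = 12 + 924 + 14014 + 52416 + 48048 = 115414.

115414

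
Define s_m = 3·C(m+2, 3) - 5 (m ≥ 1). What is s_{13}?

1360

C(15, 3) = 455, so s_{13} = 1360.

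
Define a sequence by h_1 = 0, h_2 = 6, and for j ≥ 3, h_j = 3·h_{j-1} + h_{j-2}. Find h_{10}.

77820

Compute successive terms:
h_3 = 18;  h_4 = 60;  h_5 = 198;  h_6 = 654;  h_7 = 2160;  h_8 = 7134;  h_9 = 23562;  h_{10} = 77820.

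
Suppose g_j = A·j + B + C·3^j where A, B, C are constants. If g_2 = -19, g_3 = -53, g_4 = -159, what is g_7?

At j = 2, 3, 4: 2A + B + 9C = -19; 3A + B + 27C = -53; 4A + B + 81C = -159.
Subtracting the first from the second: A + 18C = -34.
Subtracting the second from the third: A + 54C = -106.
Solving: C = -2, A = 2, then B = -5.
Hence g_7 = 2·7 + (-5) + (-2)·2187 = -4365.

-4365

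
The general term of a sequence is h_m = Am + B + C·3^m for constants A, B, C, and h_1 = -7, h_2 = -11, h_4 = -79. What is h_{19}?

-1162261435

Write the equations: A + B + 3C = -7; 2A + B + 9C = -11; 4A + B + 81C = -79.
Subtracting the first from the second: A + 6C = -4.
Subtracting the second from the third: 2A + 72C = -68.
Solving: C = -1, A = 2, then B = -6.
So h_m = 2·m + (-6) + (-1)·3^m; at m=19 this is -1162261435.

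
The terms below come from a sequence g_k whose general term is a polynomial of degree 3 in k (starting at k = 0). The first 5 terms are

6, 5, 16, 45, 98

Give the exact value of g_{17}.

1st diffs: -1, 11, 29, 53.
2nd diffs: 12, 18, 24.
3rd diffs: 6, 6 (constant).
So g_k = k^3 + 3k^2 - 5k + 6.
Evaluating at k = 17 gives g_{17} = 5701.

5701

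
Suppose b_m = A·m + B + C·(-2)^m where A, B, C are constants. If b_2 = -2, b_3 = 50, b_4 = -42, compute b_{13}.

32826

Plug in m = 2, 3, 4: 2A + B + 4C = -2; 3A + B - 8C = 50; 4A + B + 16C = -42.
Subtracting the first from the second: A - 12C = 52.
Subtracting the second from the third: A + 24C = -92.
Solving: C = -4, A = 4, then B = 6.
So b_m = 4·m + 6 + (-4)·(-2)^m; at m=13 this is 32826.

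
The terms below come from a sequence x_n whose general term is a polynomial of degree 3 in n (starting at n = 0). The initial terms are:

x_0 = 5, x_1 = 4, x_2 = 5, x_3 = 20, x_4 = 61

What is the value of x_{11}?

2084

1st diffs: -1, 1, 15, 41.
2nd diffs: 2, 14, 26.
3rd diffs: 12, 12 (constant).
Newton forward-difference form: x_n = 5 + (-1)·C(n,1) + 2·C(n,2) + 12·C(n,3).
At n = 11: n = 11, so x_{11} = 5 - 11 + 110 + 1980 = 2084.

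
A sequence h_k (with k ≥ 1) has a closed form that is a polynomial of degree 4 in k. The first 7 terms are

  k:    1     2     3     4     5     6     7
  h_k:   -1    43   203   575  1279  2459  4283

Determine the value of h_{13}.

41183

1st diffs: 44, 160, 372, 704, 1180, 1824.
2nd diffs: 116, 212, 332, 476, 644.
3rd diffs: 96, 120, 144, 168.
4th diffs: 24, 24, 24 (constant).
So h_k = k^4 + 6k^3 - 3k^2 - 4k - 1.
Evaluating at k = 13 gives h_{13} = 41183.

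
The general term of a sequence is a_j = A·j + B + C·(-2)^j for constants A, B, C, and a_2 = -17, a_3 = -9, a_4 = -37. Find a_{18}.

At j = 2, 3, 4: 2A + B + 4C = -17; 3A + B - 8C = -9; 4A + B + 16C = -37.
Subtracting the first from the second: A - 12C = 8.
Subtracting the second from the third: A + 24C = -28.
Solving: C = -1, A = -4, then B = -5.
So a_j = -4·j + (-5) + (-1)·(-2)^j; at j=18 this is -262221.

-262221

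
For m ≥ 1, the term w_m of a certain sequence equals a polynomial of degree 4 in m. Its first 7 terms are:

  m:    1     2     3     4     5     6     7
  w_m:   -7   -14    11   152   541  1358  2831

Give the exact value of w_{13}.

44261

1st diffs: -7, 25, 141, 389, 817, 1473.
2nd diffs: 32, 116, 248, 428, 656.
3rd diffs: 84, 132, 180, 228.
4th diffs: 48, 48, 48 (constant).
So w_m = 2m^4 - 6m^3 + 2m^2 - m - 4.
Evaluating at m = 13 gives w_{13} = 44261.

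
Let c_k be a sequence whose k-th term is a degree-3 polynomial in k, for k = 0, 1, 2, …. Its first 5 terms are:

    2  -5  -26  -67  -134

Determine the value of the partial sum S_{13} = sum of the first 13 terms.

1st diffs: -7, -21, -41, -67.
2nd diffs: -14, -20, -26.
3rd diffs: -6, -6 (constant).
So c_k = -k^3 - 4k^2 - 2k + 2.
Continuing: …, -233, -370, -551, -782, …, c_{12} = -2326.
Summing k = 0..12 (13 terms) gives -8814.

-8814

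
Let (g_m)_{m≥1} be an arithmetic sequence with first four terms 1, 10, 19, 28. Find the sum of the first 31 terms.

Common difference d = 9.
g_m = 1 + (m - 1)·9.
g_{31} = 271; S = 31·(1 + 271)/2 = 4216.

4216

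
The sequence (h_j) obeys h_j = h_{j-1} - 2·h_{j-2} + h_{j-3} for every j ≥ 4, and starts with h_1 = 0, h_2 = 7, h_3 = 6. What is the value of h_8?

h_4 = -8, h_5 = -13, h_6 = 9, h_7 = 27, h_8 = -4.

-4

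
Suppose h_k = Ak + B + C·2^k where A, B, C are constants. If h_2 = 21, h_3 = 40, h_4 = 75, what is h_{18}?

1048629

Plug in k = 2, 3, 4: 2A + B + 4C = 21; 3A + B + 8C = 40; 4A + B + 16C = 75.
Subtracting the first from the second: A + 4C = 19.
Subtracting the second from the third: A + 8C = 35.
Solving: C = 4, A = 3, then B = -1.
Therefore h_{18} = 54 + (-1) + 4·262144 = 1048629.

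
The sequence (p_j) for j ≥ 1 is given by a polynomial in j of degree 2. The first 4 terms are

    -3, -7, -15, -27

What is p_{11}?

1st diffs: -4, -8, -12.
2nd diffs: -4, -4 (constant).
Newton forward-difference form: p_j = -3 + (-4)·C(j-1,1) + (-4)·C(j-1,2).
At j = 11: j-1 = 10, so p_{11} = -3 - 40 - 180 = -223.

-223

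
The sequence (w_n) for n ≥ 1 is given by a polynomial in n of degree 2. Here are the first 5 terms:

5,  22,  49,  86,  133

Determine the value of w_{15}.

1153

1st diffs: 17, 27, 37, 47.
2nd diffs: 10, 10, 10 (constant).
Newton forward-difference form: w_n = 5 + 17·C(n-1,1) + 10·C(n-1,2).
At n = 15: n-1 = 14, so w_{15} = 5 + 238 + 910 = 1153.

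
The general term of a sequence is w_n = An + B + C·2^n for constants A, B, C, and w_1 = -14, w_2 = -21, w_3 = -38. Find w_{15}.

-163802

The three given values yield: A + B + 2C = -14; 2A + B + 4C = -21; 3A + B + 8C = -38.
Subtracting the first from the second: A + 2C = -7.
Subtracting the second from the third: A + 4C = -17.
Solving: C = -5, A = 3, then B = -7.
Therefore w_{15} = 45 + (-7) + (-5)·32768 = -163802.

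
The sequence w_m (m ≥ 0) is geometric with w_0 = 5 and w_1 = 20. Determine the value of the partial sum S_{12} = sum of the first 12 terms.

Common ratio r = 4.
w_m = 5·4^(m-0).
S = 5·(4^12 - 1)/(4 - 1) = 5·(16777216 - 1)/(3) = 27962025.

27962025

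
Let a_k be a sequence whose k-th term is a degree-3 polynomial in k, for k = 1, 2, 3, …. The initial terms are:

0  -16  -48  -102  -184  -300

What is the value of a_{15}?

-3864

1st diffs: -16, -32, -54, -82, -116.
2nd diffs: -16, -22, -28, -34.
3rd diffs: -6, -6, -6 (constant).
Newton forward-difference form: a_k = (-16)·C(k-1,1) + (-16)·C(k-1,2) + (-6)·C(k-1,3).
At k = 15: k-1 = 14, so a_{15} = -224 - 1456 - 2184 = -3864.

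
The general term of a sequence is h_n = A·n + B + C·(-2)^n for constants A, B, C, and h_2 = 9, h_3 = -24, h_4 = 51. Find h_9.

-1518

Write the equations: 2A + B + 4C = 9; 3A + B - 8C = -24; 4A + B + 16C = 51.
Subtracting the first from the second: A - 12C = -33.
Subtracting the second from the third: A + 24C = 75.
Solving: C = 3, A = 3, then B = -9.
Therefore h_9 = 27 + (-9) + 3·(-512) = -1518.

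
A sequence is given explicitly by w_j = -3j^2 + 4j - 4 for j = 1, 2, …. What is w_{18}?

w_{18} = -3·18^2 + 4·18 - 4 = -904.

-904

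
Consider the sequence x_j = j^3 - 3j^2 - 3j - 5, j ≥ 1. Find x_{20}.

x_{20} = 1·20^3 - 3·20^2 - 3·20 - 5 = 6735.

6735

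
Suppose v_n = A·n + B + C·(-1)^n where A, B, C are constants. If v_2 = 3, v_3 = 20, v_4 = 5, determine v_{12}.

13

Plug in n = 2, 3, 4: 2A + B + C = 3; 3A + B - C = 20; 4A + B + C = 5.
Subtracting the first from the second: A - 2C = 17.
Subtracting the second from the third: A + 2C = -15.
Solving: C = -8, A = 1, then B = 9.
Therefore v_{12} = 12 + 9 + (-8)·1 = 13.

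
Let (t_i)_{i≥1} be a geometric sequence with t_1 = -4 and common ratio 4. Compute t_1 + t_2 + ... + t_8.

-87380

t_i = (-4)·4^(i-1).
S = (-4)·(4^8 - 1)/(4 - 1) = (-4)·(65536 - 1)/(3) = -87380.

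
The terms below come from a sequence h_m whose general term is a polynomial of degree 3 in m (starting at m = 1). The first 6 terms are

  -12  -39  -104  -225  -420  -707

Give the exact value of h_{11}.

-4152

1st diffs: -27, -65, -121, -195, -287.
2nd diffs: -38, -56, -74, -92.
3rd diffs: -18, -18, -18 (constant).
So h_m = -3m^3 - m^2 - 3m - 5.
Evaluating at m = 11 gives h_{11} = -4152.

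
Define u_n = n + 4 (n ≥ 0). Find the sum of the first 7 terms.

Over n = 0..6: Σn = 21.
Total = (1)·21 + (4)·7 = 49.

49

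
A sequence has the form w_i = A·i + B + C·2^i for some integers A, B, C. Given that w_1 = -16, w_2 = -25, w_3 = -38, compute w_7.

-298

At i = 1, 2, 3: A + B + 2C = -16; 2A + B + 4C = -25; 3A + B + 8C = -38.
Subtracting the first from the second: A + 2C = -9.
Subtracting the second from the third: A + 4C = -13.
Solving: C = -2, A = -5, then B = -7.
Therefore w_7 = -35 + (-7) + (-2)·128 = -298.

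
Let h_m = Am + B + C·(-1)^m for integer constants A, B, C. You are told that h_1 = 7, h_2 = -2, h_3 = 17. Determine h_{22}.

98

The three given values yield: A + B - C = 7; 2A + B + C = -2; 3A + B - C = 17.
Subtracting the first from the second: A + 2C = -9.
Subtracting the second from the third: A - 2C = 19.
Solving: C = -7, A = 5, then B = -5.
Therefore h_{22} = 110 + (-5) + (-7)·1 = 98.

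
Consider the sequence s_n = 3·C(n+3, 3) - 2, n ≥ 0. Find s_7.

C(10, 3) = 120, so s_7 = 358.

358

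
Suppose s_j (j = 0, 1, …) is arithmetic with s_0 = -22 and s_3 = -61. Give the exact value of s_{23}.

Common difference d = (-61 - (-22)) / (3 - 0) = -13.
s_j = -22 + (j - 0)·(-13).
s_{23} = -22 + 23·(-13) = -321.

-321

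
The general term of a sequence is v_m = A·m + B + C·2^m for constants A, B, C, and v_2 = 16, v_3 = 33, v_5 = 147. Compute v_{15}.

163797

At m = 2, 3, 5: 2A + B + 4C = 16; 3A + B + 8C = 33; 5A + B + 32C = 147.
Subtracting the first from the second: A + 4C = 17.
Subtracting the second from the third: 2A + 24C = 114.
Solving: C = 5, A = -3, then B = 2.
Hence v_{15} = -3·15 + 2 + 5·32768 = 163797.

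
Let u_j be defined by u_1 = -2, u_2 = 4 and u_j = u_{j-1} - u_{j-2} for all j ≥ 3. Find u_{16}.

2

Step forward from the initial values:
u_3 = 6; u_4 = 2; u_5 = -4; …; u_{13} = -2; u_{14} = 4; u_{15} = 6; u_{16} = 2.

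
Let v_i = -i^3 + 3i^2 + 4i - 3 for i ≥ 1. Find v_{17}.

v_{17} = -1·17^3 + 3·17^2 + 4·17 - 3 = -3981.

-3981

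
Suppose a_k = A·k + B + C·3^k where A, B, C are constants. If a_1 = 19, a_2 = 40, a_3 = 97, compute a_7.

Write the equations: A + B + 3C = 19; 2A + B + 9C = 40; 3A + B + 27C = 97.
Subtracting the first from the second: A + 6C = 21.
Subtracting the second from the third: A + 18C = 57.
Solving: C = 3, A = 3, then B = 7.
So a_k = 3·k + 7 + 3·3^k; at k=7 this is 6589.

6589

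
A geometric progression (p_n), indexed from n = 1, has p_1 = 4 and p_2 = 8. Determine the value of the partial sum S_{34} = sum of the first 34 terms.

Common ratio r = 2.
p_n = 4·2^(n-1).
S = 4·(2^34 - 1)/(2 - 1) = 4·(17179869184 - 1)/(1) = 68719476732.

68719476732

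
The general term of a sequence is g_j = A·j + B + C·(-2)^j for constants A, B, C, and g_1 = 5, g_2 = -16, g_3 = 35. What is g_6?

-244

At j = 1, 2, 3: A + B - 2C = 5; 2A + B + 4C = -16; 3A + B - 8C = 35.
Subtracting the first from the second: A + 6C = -21.
Subtracting the second from the third: A - 12C = 51.
Solving: C = -4, A = 3, then B = -6.
So g_j = 3·j + (-6) + (-4)·(-2)^j; at j=6 this is -244.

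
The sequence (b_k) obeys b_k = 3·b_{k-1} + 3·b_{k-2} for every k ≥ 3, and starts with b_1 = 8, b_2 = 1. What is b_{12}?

Applying the relation repeatedly:
b_3 = 27  b_4 = 84  b_5 = 333  b_6 = 1251  b_7 = 4752  b_8 = 18009  b_9 = 68283  b_{10} = 258876  b_{11} = 981477  b_{12} = 3721059.

3721059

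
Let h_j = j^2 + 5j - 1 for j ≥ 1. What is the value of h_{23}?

h_{23} = 1·23^2 + 5·23 - 1 = 643.

643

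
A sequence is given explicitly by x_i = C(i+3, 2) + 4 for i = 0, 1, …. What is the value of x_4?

25

C(7, 2) = 21, so x_4 = 25.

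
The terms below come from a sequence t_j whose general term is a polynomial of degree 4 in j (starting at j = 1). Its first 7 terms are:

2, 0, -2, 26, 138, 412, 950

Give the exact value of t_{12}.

12850

1st diffs: -2, -2, 28, 112, 274, 538.
2nd diffs: 0, 30, 84, 162, 264.
3rd diffs: 30, 54, 78, 102.
4th diffs: 24, 24, 24 (constant).
So t_j = j^4 - 5j^3 + 5j^2 + 3j - 2.
Evaluating at j = 12 gives t_{12} = 12850.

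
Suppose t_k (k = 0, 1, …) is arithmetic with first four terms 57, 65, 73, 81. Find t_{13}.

161

Common difference d = 8.
t_k = 57 + (k - 0)·8.
t_{13} = 57 + 13·8 = 161.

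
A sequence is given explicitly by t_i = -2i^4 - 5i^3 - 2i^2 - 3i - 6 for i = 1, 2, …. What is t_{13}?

-68490

t_{13} = -2·13^4 - 5·13^3 - 2·13^2 - 3·13 - 6 = -68490.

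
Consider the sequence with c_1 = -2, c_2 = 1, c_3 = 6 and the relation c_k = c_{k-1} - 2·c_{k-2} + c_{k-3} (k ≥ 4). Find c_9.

Applying the relation repeatedly:
c_4 = 2, c_5 = -9, c_6 = -7, c_7 = 13, c_8 = 18, c_9 = -15.

-15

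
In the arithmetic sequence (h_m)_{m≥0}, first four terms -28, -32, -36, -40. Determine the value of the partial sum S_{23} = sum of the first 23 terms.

Common difference d = -4.
h_m = -28 + (m - 0)·(-4).
h_{22} = -116; S = 23·(-28 + (-116))/2 = -1656.

-1656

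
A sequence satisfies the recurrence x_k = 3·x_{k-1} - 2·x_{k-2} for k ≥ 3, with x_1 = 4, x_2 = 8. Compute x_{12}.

8192

Step forward from the initial values:
x_3 = 16  x_4 = 32  x_5 = 64  x_6 = 128  x_7 = 256  x_8 = 512  x_9 = 1024  x_{10} = 2048  x_{11} = 4096  x_{12} = 8192.
(Characteristic roots are 2 and 1.)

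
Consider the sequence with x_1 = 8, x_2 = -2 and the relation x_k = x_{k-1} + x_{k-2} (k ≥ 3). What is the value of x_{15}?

1110

Compute successive terms:
x_3 = 6  x_4 = 4  x_5 = 10  …  x_{12} = 262  x_{13} = 424  x_{14} = 686  x_{15} = 1110.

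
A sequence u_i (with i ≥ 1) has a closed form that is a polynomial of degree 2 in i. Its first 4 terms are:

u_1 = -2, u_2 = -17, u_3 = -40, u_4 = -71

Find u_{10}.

-425

1st diffs: -15, -23, -31.
2nd diffs: -8, -8 (constant).
Newton forward-difference form: u_i = -2 + (-15)·C(i-1,1) + (-8)·C(i-1,2).
At i = 10: i-1 = 9, so u_{10} = -2 - 135 - 288 = -425.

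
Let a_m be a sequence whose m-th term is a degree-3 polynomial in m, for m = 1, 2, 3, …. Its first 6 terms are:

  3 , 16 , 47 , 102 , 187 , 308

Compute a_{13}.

1st diffs: 13, 31, 55, 85, 121.
2nd diffs: 18, 24, 30, 36.
3rd diffs: 6, 6, 6 (constant).
Newton forward-difference form: a_m = 3 + 13·C(m-1,1) + 18·C(m-1,2) + 6·C(m-1,3).
At m = 13: m-1 = 12, so a_{13} = 3 + 156 + 1188 + 1320 = 2667.

2667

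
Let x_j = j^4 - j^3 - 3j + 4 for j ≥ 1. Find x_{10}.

8974

x_{10} = 1·10^4 - 1·10^3 - 3·10 + 4 = 8974.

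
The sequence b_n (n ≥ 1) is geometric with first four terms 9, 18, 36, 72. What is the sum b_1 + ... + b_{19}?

4718583

Common ratio r = 2.
b_n = 9·2^(n-1).
S = 9·(2^19 - 1)/(2 - 1) = 9·(524288 - 1)/(1) = 4718583.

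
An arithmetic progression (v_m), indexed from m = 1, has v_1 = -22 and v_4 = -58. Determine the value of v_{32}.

-394

Common difference d = (-58 - (-22)) / (4 - 1) = -12.
v_m = -22 + (m - 1)·(-12).
v_{32} = -22 + 31·(-12) = -394.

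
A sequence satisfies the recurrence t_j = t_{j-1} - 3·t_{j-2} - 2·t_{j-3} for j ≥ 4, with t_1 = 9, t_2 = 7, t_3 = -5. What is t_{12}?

Step forward from the initial values:
t_4 = -44;  t_5 = -43;  t_6 = 99;  t_7 = 316;  t_8 = 105;  t_9 = -1041;  t_{10} = -1988;  t_{11} = 925;  t_{12} = 8971.

8971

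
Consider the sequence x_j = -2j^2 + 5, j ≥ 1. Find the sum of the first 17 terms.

Over j = 1..17: Σj = 153, Σj² = 1785.
Total = (-2)·1785 + (5)·17 = -3485.

-3485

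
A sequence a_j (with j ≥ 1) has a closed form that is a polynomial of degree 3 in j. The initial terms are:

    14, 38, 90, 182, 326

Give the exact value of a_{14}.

5942

1st diffs: 24, 52, 92, 144.
2nd diffs: 28, 40, 52.
3rd diffs: 12, 12 (constant).
Newton forward-difference form: a_j = 14 + 24·C(j-1,1) + 28·C(j-1,2) + 12·C(j-1,3).
At j = 14: j-1 = 13, so a_{14} = 14 + 312 + 2184 + 3432 = 5942.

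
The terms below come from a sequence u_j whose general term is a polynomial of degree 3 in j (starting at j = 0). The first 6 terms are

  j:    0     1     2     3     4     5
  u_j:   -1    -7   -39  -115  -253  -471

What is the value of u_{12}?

1st diffs: -6, -32, -76, -138, -218.
2nd diffs: -26, -44, -62, -80.
3rd diffs: -18, -18, -18 (constant).
So u_j = -3j^3 - 4j^2 + j - 1.
Evaluating at j = 12 gives u_{12} = -5749.

-5749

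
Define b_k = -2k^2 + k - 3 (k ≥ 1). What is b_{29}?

-1656

b_{29} = -2·29^2 + 1·29 - 3 = -1656.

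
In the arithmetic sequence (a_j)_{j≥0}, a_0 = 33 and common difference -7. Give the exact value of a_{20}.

-107

a_j = 33 + (j - 0)·(-7).
a_{20} = 33 + 20·(-7) = -107.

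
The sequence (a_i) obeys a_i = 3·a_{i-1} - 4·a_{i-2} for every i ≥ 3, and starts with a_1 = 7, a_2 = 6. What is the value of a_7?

a_3 = -10;  a_4 = -54;  a_5 = -122;  a_6 = -150;  a_7 = 38.

38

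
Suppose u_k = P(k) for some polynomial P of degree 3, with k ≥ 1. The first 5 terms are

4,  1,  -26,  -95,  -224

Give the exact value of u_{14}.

-7055

1st diffs: -3, -27, -69, -129.
2nd diffs: -24, -42, -60.
3rd diffs: -18, -18 (constant).
So u_k = -3k^3 + 6k^2 + 1.
Evaluating at k = 14 gives u_{14} = -7055.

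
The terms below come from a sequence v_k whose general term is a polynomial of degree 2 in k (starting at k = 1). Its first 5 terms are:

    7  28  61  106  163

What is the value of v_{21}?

1st diffs: 21, 33, 45, 57.
2nd diffs: 12, 12, 12 (constant).
Newton forward-difference form: v_k = 7 + 21·C(k-1,1) + 12·C(k-1,2).
At k = 21: k-1 = 20, so v_{21} = 7 + 420 + 2280 = 2707.

2707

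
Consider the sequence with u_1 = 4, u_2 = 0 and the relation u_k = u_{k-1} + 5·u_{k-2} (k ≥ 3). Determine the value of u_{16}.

Compute successive terms:
u_3 = 20; u_4 = 20; u_5 = 120; …; u_{13} = 352420; u_{14} = 971520; u_{15} = 2733620; u_{16} = 7591220.

7591220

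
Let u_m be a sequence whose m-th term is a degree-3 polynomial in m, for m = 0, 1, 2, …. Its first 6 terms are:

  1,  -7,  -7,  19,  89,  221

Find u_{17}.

13193

1st diffs: -8, 0, 26, 70, 132.
2nd diffs: 8, 26, 44, 62.
3rd diffs: 18, 18, 18 (constant).
So u_m = 3m^3 - 5m^2 - 6m + 1.
Evaluating at m = 17 gives u_{17} = 13193.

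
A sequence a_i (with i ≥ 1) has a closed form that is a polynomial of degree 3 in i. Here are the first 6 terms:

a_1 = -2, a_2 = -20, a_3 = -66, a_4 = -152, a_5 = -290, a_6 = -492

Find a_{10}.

-2180

1st diffs: -18, -46, -86, -138, -202.
2nd diffs: -28, -40, -52, -64.
3rd diffs: -12, -12, -12 (constant).
Newton forward-difference form: a_i = -2 + (-18)·C(i-1,1) + (-28)·C(i-1,2) + (-12)·C(i-1,3).
At i = 10: i-1 = 9, so a_{10} = -2 - 162 - 1008 - 1008 = -2180.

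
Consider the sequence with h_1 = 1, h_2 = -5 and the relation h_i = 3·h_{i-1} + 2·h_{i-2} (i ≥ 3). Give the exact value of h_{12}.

Compute successive terms:
h_3 = -13  h_4 = -49  h_5 = -173  h_6 = -617  h_7 = -2197  h_8 = -7825  h_9 = -27869  h_{10} = -99257  h_{11} = -353509  h_{12} = -1259041.

-1259041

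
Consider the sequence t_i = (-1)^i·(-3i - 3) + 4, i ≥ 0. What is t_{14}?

(-1)^14 = 1; -3i - 3 at i=14 is -45; so t_{14} = -41.

-41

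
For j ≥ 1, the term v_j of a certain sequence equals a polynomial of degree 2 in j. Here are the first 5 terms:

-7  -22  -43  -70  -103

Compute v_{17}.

-967

1st diffs: -15, -21, -27, -33.
2nd diffs: -6, -6, -6 (constant).
Newton forward-difference form: v_j = -7 + (-15)·C(j-1,1) + (-6)·C(j-1,2).
At j = 17: j-1 = 16, so v_{17} = -7 - 240 - 720 = -967.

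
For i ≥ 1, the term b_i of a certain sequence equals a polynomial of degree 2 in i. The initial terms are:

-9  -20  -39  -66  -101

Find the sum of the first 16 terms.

1st diffs: -11, -19, -27, -35.
2nd diffs: -8, -8, -8 (constant).
Newton forward-difference form: b_i = -9 + (-11)·C(i-1,1) + (-8)·C(i-1,2).
Continuing: …, -144, -195, -254, -321, …, b_{16} = -1014.
Summing i = 1..16 (16 terms) gives -5944.

-5944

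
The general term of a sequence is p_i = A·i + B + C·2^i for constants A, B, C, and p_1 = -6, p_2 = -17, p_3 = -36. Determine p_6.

-269

The three given values yield: A + B + 2C = -6; 2A + B + 4C = -17; 3A + B + 8C = -36.
Subtracting the first from the second: A + 2C = -11.
Subtracting the second from the third: A + 4C = -19.
Solving: C = -4, A = -3, then B = 5.
So p_i = -3·i + 5 + (-4)·2^i; at i=6 this is -269.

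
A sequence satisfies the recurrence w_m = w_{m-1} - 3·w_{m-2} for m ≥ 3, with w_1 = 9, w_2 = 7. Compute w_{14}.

Iterate the recurrence:
w_3 = -20;  w_4 = -41;  w_5 = 19;  …;  w_{11} = 2215;  w_{12} = 934;  w_{13} = -5711;  w_{14} = -8513.

-8513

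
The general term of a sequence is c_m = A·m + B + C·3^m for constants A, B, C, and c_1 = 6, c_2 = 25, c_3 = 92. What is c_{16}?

Write the equations: A + B + 3C = 6; 2A + B + 9C = 25; 3A + B + 27C = 92.
Subtracting the first from the second: A + 6C = 19.
Subtracting the second from the third: A + 18C = 67.
Solving: C = 4, A = -5, then B = -1.
Therefore c_{16} = -80 + (-1) + 4·43046721 = 172186803.

172186803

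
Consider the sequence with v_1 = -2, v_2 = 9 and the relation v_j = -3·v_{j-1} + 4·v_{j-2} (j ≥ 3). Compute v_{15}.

-590558003

Applying the relation repeatedly:
v_3 = -35  v_4 = 141  v_5 = -563  …  v_{12} = 9227469  v_{13} = -36909875  v_{14} = 147639501  v_{15} = -590558003.
(Characteristic roots are 1 and -4.)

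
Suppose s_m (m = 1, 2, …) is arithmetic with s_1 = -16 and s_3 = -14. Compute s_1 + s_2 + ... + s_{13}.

Common difference d = (-14 - (-16)) / (3 - 1) = 1.
s_m = -16 + (m - 1)·1.
s_{13} = -4; S = 13·(-16 + (-4))/2 = -130.

-130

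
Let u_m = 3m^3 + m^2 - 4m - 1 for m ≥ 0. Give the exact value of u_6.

u_6 = 3·6^3 + 1·6^2 - 4·6 - 1 = 659.

659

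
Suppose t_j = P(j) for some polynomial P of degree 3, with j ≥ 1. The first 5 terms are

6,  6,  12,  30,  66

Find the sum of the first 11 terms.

3036

1st diffs: 0, 6, 18, 36.
2nd diffs: 6, 12, 18.
3rd diffs: 6, 6 (constant).
So t_j = j^3 - 3j^2 + 2j + 6.
Continuing: …, 126, 216, 342, 510, …, t_{11} = 996.
Summing j = 1..11 (11 terms) gives 3036.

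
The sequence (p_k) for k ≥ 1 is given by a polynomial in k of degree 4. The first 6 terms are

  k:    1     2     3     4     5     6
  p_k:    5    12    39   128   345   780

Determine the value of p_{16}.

54080

1st diffs: 7, 27, 89, 217, 435.
2nd diffs: 20, 62, 128, 218.
3rd diffs: 42, 66, 90.
4th diffs: 24, 24 (constant).
So p_k = k^4 - 3k^3 + 3k^2 + 4k.
Evaluating at k = 16 gives p_{16} = 54080.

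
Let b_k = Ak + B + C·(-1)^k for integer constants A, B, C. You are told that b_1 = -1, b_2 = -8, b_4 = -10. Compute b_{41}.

-41

Plug in k = 1, 2, 4: A + B - C = -1; 2A + B + C = -8; 4A + B + C = -10.
Subtracting the first from the second: A + 2C = -7.
Subtracting the second from the third: 2A = -2.
Solving: C = -3, A = -1, then B = -3.
Hence b_{41} = -1·41 + (-3) + (-3)·(-1) = -41.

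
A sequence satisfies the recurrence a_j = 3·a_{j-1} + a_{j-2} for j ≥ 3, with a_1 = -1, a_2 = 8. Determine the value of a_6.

Compute successive terms:
a_3 = 23;  a_4 = 77;  a_5 = 254;  a_6 = 839.

839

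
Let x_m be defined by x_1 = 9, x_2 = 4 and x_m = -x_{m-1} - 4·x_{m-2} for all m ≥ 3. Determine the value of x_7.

-312

Compute successive terms:
x_3 = -40; x_4 = 24; x_5 = 136; x_6 = -232; x_7 = -312.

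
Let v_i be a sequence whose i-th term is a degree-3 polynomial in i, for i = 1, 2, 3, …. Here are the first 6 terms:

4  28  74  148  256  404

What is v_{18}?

1st diffs: 24, 46, 74, 108, 148.
2nd diffs: 22, 28, 34, 40.
3rd diffs: 6, 6, 6 (constant).
So v_i = i^3 + 5i^2 + 2i - 4.
Evaluating at i = 18 gives v_{18} = 7484.

7484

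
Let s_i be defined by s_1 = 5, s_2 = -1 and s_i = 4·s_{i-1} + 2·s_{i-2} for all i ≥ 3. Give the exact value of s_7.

1976

Iterate the recurrence:
s_3 = 6  s_4 = 22  s_5 = 100  s_6 = 444  s_7 = 1976.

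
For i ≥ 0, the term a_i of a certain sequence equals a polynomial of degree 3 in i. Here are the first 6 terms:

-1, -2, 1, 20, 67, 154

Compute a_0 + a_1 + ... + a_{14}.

1st diffs: -1, 3, 19, 47, 87.
2nd diffs: 4, 16, 28, 40.
3rd diffs: 12, 12, 12 (constant).
Newton forward-difference form: a_i = -1 + (-1)·C(i,1) + 4·C(i,2) + 12·C(i,3).
Continuing: …, 293, 496, 775, 1142, …, a_{14} = 4717.
Summing i = 0..14 (15 terms) gives 18080.

18080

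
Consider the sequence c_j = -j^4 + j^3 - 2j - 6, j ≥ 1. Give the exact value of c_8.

c_8 = -1·8^4 + 1·8^3 - 2·8 - 6 = -3606.

-3606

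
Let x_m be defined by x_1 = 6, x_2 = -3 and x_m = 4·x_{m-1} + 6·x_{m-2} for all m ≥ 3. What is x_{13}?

Step forward from the initial values:
x_3 = 24  x_4 = 78  x_5 = 456  …  x_{10} = 1635792  x_{11} = 8444544  x_{12} = 43592928  x_{13} = 225038976.

225038976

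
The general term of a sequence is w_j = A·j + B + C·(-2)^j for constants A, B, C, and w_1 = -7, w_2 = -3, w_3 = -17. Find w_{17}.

-131109

Write the equations: A + B - 2C = -7; 2A + B + 4C = -3; 3A + B - 8C = -17.
Subtracting the first from the second: A + 6C = 4.
Subtracting the second from the third: A - 12C = -14.
Solving: C = 1, A = -2, then B = -3.
Therefore w_{17} = -34 + (-3) + 1·(-131072) = -131109.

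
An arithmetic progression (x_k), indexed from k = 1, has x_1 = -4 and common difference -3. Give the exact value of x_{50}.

x_k = -4 + (k - 1)·(-3).
x_{50} = -4 + 49·(-3) = -151.

-151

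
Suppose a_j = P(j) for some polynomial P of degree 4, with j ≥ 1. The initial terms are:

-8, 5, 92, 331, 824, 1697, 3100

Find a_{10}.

1st diffs: 13, 87, 239, 493, 873, 1403.
2nd diffs: 74, 152, 254, 380, 530.
3rd diffs: 78, 102, 126, 150.
4th diffs: 24, 24, 24 (constant).
Newton forward-difference form: a_j = -8 + 13·C(j-1,1) + 74·C(j-1,2) + 78·C(j-1,3) + 24·C(j-1,4).
At j = 10: j-1 = 9, so a_{10} = -8 + 117 + 2664 + 6552 + 3024 = 12349.

12349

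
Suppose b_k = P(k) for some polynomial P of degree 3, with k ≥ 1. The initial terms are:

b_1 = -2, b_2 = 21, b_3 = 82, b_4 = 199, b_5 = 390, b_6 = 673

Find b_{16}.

12523

1st diffs: 23, 61, 117, 191, 283.
2nd diffs: 38, 56, 74, 92.
3rd diffs: 18, 18, 18 (constant).
Newton forward-difference form: b_k = -2 + 23·C(k-1,1) + 38·C(k-1,2) + 18·C(k-1,3).
At k = 16: k-1 = 15, so b_{16} = -2 + 345 + 3990 + 8190 = 12523.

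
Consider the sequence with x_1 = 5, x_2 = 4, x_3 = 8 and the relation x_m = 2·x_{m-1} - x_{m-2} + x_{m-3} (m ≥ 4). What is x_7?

89

Applying the relation repeatedly:
x_4 = 17, x_5 = 30, x_6 = 51, x_7 = 89.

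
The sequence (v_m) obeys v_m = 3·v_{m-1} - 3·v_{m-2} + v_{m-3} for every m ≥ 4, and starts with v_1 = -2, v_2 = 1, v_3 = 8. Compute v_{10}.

169

Applying the relation repeatedly:
v_4 = 19;  v_5 = 34;  v_6 = 53;  v_7 = 76;  v_8 = 103;  v_9 = 134;  v_{10} = 169.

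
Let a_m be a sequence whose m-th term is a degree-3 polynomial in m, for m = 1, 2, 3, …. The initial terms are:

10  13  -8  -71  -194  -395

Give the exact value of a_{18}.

-15443

1st diffs: 3, -21, -63, -123, -201.
2nd diffs: -24, -42, -60, -78.
3rd diffs: -18, -18, -18 (constant).
Newton forward-difference form: a_m = 10 + 3·C(m-1,1) + (-24)·C(m-1,2) + (-18)·C(m-1,3).
At m = 18: m-1 = 17, so a_{18} = 10 + 51 - 3264 - 12240 = -15443.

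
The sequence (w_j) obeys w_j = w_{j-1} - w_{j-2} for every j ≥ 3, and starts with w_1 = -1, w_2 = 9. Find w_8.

9

Step forward from the initial values:
w_3 = 10;  w_4 = 1;  w_5 = -9;  w_6 = -10;  w_7 = -1;  w_8 = 9.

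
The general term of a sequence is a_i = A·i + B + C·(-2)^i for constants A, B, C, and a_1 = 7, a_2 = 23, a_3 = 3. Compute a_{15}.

-65469

Write the equations: A + B - 2C = 7; 2A + B + 4C = 23; 3A + B - 8C = 3.
Subtracting the first from the second: A + 6C = 16.
Subtracting the second from the third: A - 12C = -20.
Solving: C = 2, A = 4, then B = 7.
Therefore a_{15} = 60 + 7 + 2·(-32768) = -65469.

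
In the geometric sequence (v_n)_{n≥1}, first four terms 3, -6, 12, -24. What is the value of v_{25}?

Common ratio r = -2.
v_n = 3·(-2)^(n-1).
v_{25} = 3·(-2)^24 = 50331648.

50331648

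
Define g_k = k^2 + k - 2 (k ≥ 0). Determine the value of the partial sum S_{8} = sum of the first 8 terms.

Over k = 0..7: Σk = 28, Σk² = 140.
Total = (1)·140 + (1)·28 + (-2)·8 = 152.

152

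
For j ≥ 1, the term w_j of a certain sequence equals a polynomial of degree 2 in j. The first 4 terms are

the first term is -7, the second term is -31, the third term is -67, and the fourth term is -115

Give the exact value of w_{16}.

1st diffs: -24, -36, -48.
2nd diffs: -12, -12 (constant).
Newton forward-difference form: w_j = -7 + (-24)·C(j-1,1) + (-12)·C(j-1,2).
At j = 16: j-1 = 15, so w_{16} = -7 - 360 - 1260 = -1627.

-1627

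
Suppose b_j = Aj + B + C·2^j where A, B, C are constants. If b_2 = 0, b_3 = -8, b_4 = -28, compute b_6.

-164

The three given values yield: 2A + B + 4C = 0; 3A + B + 8C = -8; 4A + B + 16C = -28.
Subtracting the first from the second: A + 4C = -8.
Subtracting the second from the third: A + 8C = -20.
Solving: C = -3, A = 4, then B = 4.
So b_j = 4·j + 4 + (-3)·2^j; at j=6 this is -164.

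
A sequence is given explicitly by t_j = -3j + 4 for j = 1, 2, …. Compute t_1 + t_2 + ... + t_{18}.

-441

Over j = 1..18: Σj = 171.
Total = (-3)·171 + (4)·18 = -441.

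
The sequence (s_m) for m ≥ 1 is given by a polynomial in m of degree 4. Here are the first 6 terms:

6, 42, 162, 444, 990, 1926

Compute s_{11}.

18546

1st diffs: 36, 120, 282, 546, 936.
2nd diffs: 84, 162, 264, 390.
3rd diffs: 78, 102, 126.
4th diffs: 24, 24 (constant).
Newton forward-difference form: s_m = 6 + 36·C(m-1,1) + 84·C(m-1,2) + 78·C(m-1,3) + 24·C(m-1,4).
At m = 11: m-1 = 10, so s_{11} = 6 + 360 + 3780 + 9360 + 5040 = 18546.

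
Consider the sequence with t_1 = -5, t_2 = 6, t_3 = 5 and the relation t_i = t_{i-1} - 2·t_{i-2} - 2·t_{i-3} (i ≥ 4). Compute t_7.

-3

Iterate the recurrence:
t_4 = 3, t_5 = -19, t_6 = -35, t_7 = -3.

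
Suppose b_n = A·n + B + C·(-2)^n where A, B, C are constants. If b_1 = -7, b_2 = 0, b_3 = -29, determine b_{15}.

Write the equations: A + B - 2C = -7; 2A + B + 4C = 0; 3A + B - 8C = -29.
Subtracting the first from the second: A + 6C = 7.
Subtracting the second from the third: A - 12C = -29.
Solving: C = 2, A = -5, then B = 2.
Hence b_{15} = -5·15 + 2 + 2·(-32768) = -65609.

-65609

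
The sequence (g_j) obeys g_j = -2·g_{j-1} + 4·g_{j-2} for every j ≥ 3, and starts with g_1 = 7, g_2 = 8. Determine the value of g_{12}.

g_3 = 12  g_4 = 8  g_5 = 32  g_6 = -32  g_7 = 192  g_8 = -512  g_9 = 1792  g_{10} = -5632  g_{11} = 18432  g_{12} = -59392.

-59392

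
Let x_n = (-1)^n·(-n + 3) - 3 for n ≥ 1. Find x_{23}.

(-1)^23 = -1; -n + 3 at n=23 is -20; so x_{23} = 17.

17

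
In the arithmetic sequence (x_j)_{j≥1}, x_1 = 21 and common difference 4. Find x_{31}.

141

x_j = 21 + (j - 1)·4.
x_{31} = 21 + 30·4 = 141.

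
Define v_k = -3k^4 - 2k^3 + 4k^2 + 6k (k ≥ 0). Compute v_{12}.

-65016

v_{12} = -3·12^4 - 2·12^3 + 4·12^2 + 6·12 = -65016.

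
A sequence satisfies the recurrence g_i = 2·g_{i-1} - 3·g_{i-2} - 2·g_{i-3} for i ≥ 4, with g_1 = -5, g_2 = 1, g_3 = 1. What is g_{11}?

1305

Compute successive terms:
g_4 = 9;  g_5 = 13;  g_6 = -3;  g_7 = -63;  g_8 = -143;  g_9 = -91;  g_{10} = 373;  g_{11} = 1305.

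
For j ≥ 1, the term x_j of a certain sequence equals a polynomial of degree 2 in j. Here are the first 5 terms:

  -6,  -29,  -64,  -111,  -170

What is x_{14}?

1st diffs: -23, -35, -47, -59.
2nd diffs: -12, -12, -12 (constant).
So x_j = -6j^2 - 5j + 5.
Evaluating at j = 14 gives x_{14} = -1241.

-1241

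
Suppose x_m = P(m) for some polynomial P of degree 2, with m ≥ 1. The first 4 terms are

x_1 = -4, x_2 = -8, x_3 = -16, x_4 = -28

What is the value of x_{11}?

1st diffs: -4, -8, -12.
2nd diffs: -4, -4 (constant).
Newton forward-difference form: x_m = -4 + (-4)·C(m-1,1) + (-4)·C(m-1,2).
At m = 11: m-1 = 10, so x_{11} = -4 - 40 - 180 = -224.

-224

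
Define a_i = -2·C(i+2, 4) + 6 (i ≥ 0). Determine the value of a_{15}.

C(17, 4) = 2380, so a_{15} = -4754.

-4754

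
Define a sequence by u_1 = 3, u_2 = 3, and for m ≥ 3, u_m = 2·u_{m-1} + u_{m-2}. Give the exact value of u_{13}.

Step forward from the initial values:
u_3 = 9; u_4 = 21; u_5 = 51; …; u_{10} = 4179; u_{11} = 10089; u_{12} = 24357; u_{13} = 58803.

58803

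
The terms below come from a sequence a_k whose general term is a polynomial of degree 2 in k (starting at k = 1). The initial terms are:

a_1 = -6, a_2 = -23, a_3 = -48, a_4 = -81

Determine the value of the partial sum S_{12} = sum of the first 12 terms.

-2954

1st diffs: -17, -25, -33.
2nd diffs: -8, -8 (constant).
Newton forward-difference form: a_k = -6 + (-17)·C(k-1,1) + (-8)·C(k-1,2).
Continuing: …, -122, -171, -228, -293, …, a_{12} = -633.
Summing k = 1..12 (12 terms) gives -2954.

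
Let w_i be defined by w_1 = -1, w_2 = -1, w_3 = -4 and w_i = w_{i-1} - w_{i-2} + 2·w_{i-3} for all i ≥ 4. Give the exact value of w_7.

w_4 = -5;  w_5 = -3;  w_6 = -6;  w_7 = -13.

-13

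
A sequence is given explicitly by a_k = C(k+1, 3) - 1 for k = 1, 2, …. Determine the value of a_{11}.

219

C(12, 3) = 220, so a_{11} = 219.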